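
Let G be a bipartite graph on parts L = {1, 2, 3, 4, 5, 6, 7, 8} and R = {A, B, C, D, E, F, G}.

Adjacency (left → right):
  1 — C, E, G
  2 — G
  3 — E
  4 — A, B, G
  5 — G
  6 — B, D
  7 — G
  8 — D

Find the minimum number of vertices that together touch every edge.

6

The 6 edges 1–C, 2–G, 3–E, 4–A, 6–B, 8–D form a matching, so any vertex cover needs at least 6 vertices (one per matched edge).
Conversely {1, 3, 4, 6, 8, G} meets every edge and has exactly 6 vertices, so 6 is optimal.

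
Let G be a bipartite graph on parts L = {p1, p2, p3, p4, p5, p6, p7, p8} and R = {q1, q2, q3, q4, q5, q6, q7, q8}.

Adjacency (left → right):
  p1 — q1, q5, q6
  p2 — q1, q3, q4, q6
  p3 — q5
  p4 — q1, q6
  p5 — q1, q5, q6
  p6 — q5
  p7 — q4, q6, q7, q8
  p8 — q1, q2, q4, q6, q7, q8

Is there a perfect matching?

The set {p1, p3, p4, p5, p6} has only 3 neighbours ({q1, q5, q6}), so by Hall's theorem at most 6 of the 8 left vertices can be matched.
Hence no matching covers every left vertex.

No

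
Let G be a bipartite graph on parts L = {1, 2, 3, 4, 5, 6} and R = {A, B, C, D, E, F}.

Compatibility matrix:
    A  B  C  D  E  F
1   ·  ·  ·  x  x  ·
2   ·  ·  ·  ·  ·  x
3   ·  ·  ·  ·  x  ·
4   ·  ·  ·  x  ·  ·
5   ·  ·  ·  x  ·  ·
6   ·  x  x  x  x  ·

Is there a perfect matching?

No

The set {1, 3, 4, 5} has only 2 neighbours ({D, E}), so by Hall's theorem at most 4 of the 6 left vertices can be matched.
Hence no matching covers every left vertex.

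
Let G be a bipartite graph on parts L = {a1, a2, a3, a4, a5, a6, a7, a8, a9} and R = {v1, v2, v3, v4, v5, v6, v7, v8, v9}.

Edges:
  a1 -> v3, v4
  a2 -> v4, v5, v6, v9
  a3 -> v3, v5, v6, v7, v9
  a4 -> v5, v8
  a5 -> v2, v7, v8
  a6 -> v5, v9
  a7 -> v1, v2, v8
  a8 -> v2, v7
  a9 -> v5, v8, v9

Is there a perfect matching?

Yes

For example, pair a1–v4, a2–v6, a3–v3, a4–v5, a5–v7, a6–v9, a7–v1, a8–v2, a9–v8.
All 9 left vertices are covered.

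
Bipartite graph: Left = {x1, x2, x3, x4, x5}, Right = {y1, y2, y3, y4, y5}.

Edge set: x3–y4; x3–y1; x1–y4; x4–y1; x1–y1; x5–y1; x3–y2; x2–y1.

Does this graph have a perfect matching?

No

The set {x2, x4, x5} has only 1 neighbour ({y1}), so by Hall's theorem at most 3 of the 5 left vertices can be matched.
Hence no matching covers every left vertex.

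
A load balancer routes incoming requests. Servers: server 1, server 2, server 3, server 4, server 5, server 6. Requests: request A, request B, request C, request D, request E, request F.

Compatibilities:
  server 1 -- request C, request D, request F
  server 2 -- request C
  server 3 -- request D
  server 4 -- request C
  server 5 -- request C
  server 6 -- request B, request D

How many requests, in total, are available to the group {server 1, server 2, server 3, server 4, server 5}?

The union of neighbours of {server 1, server 2, server 3, server 4, server 5} is {request C, request D, request F}, which has 3 elements.
Since |N(S)| = 3 < |S| = 5, Hall's condition fails for this subset.

3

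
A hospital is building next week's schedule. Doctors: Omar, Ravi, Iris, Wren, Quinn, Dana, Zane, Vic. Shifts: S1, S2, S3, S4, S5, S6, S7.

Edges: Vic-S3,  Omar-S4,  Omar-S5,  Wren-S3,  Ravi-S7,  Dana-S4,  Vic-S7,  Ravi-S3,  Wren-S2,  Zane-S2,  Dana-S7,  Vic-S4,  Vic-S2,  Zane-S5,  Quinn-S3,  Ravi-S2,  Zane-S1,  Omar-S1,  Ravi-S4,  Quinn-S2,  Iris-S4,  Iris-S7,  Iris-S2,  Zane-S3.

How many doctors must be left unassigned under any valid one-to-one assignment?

For example, pair Omar→S5, Ravi→S7, Iris→S4, Wren→S3, Quinn→S2, Zane→S1.
The set {Ravi, Iris, Wren, Quinn, Dana, Vic} has only 4 neighbours ({S2, S3, S4, S7}), so by Hall's theorem at most 6 of the 8 doctors can be matched.
That matches 6 of the 8, leaving 2 unmatched; no matching can do better.

2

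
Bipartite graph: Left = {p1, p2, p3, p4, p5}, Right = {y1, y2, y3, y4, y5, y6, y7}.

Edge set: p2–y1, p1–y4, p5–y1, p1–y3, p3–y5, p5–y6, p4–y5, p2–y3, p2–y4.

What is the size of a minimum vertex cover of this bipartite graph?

4

A maximum matching has 4 edges (e.g. p1–y4, p2–y3, p3–y5, p5–y1).
By König's theorem the minimum vertex cover has the same size. One such cover is {p1, p2, p5, y5}.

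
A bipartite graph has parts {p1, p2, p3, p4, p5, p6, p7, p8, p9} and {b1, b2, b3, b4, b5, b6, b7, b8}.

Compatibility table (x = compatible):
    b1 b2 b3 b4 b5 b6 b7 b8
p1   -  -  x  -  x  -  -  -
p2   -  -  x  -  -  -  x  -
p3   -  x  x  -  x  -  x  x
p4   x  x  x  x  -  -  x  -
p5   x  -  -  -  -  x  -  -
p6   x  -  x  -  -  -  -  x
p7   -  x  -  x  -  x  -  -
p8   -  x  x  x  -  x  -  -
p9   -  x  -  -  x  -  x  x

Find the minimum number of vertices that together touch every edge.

8

{b1, b2, b3, b4, b5, b6, b7, b8} is a vertex cover of size 8: every edge has an endpoint in this set.
No smaller cover exists because p1–b5, p2–b7, p3–b2, p4–b1, p5–b6, p6–b8, p7–b4, p8–b3 is a matching of size 8, and a cover must include an endpoint of each of these disjoint edges (König's theorem).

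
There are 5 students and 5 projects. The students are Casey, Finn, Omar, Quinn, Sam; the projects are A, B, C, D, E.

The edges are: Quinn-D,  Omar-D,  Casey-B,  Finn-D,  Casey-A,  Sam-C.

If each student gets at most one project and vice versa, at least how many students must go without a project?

A valid assignment of size 3: Casey–B, Finn–D, Sam–C.
The set {Finn, Omar, Quinn} has only 1 neighbour ({D}), so by Hall's theorem at most 3 of the 5 students can be matched.
That matches 3 of the 5, leaving 2 unmatched; no matching can do better.

2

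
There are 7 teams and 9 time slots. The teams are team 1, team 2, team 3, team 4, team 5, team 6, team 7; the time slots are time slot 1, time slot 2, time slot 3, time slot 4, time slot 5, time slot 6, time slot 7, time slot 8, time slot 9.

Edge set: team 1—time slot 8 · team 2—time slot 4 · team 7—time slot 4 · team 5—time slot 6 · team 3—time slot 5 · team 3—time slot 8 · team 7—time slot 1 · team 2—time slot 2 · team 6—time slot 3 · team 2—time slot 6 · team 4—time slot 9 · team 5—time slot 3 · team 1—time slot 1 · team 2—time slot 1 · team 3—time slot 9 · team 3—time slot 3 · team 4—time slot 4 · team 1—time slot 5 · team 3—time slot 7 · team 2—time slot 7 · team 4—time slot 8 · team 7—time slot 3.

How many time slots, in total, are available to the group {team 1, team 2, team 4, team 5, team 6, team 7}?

9

The union of neighbours of {team 1, team 2, team 4, team 5, team 6, team 7} is {time slot 1, time slot 2, time slot 3, time slot 4, time slot 5, time slot 6, time slot 7, time slot 8, time slot 9}, which has 9 elements.
Since |N(S)| = 9 ≥ |S| = 6, Hall's condition holds for this subset.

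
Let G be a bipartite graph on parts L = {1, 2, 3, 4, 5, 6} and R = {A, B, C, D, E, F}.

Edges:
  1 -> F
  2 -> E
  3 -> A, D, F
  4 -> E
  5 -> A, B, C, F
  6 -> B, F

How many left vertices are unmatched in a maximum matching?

For example, pair 1–F, 2–E, 3–D, 5–C, 6–B.
The set {2, 4} has only 1 neighbour ({E}), so by Hall's theorem at most 5 of the 6 left vertices can be matched.
That matches 5 of the 6, leaving 1 unmatched; no matching can do better.

1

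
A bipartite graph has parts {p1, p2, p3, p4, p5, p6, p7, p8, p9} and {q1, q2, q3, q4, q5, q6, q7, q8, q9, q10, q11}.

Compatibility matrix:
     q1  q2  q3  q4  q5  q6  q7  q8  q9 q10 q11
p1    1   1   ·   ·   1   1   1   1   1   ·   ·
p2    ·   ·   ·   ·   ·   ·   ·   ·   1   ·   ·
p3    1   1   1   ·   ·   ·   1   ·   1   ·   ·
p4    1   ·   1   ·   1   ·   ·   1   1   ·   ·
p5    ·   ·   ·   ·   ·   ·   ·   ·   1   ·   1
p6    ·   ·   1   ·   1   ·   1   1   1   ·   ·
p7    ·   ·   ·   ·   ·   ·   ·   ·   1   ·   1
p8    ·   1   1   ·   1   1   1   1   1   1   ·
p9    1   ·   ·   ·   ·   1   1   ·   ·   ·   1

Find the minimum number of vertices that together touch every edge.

The 8 edges p1–q1, p2–q9, p3–q2, p4–q8, p5–q11, p6–q3, p8–q7, p9–q6 form a matching, so any vertex cover needs at least 8 vertices (one per matched edge).
Conversely {p1, p3, p4, p6, p8, p9, q9, q11} meets every edge and has exactly 8 vertices, so 8 is optimal.

8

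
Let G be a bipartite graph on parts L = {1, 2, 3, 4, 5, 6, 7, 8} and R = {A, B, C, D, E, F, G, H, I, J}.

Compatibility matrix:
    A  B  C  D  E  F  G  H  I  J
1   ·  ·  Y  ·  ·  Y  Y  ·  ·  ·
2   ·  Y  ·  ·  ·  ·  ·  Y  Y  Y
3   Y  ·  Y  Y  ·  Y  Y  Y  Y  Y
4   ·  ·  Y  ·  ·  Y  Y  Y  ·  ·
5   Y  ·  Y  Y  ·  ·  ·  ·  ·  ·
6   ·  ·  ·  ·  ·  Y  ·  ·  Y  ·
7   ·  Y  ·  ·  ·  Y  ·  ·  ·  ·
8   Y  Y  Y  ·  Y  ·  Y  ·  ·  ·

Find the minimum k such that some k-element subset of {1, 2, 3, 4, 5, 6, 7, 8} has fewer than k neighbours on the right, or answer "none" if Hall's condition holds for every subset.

none

A matching saturating every left vertex exists, for instance 1→C, 2→B, 3→J, 4→H, 5→D, 6→I, 7→F, 8→G.
By Hall's marriage theorem, this means |N(S)| ≥ |S| for every subset S, so no violating subset exists.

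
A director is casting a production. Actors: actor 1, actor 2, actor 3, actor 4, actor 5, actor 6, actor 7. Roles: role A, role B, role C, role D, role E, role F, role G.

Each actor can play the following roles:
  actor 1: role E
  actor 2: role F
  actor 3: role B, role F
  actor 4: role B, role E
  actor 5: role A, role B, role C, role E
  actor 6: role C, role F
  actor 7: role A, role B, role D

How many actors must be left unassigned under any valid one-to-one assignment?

For example, pair actor 1→role E, actor 2→role F, actor 3→role B, actor 5→role A, actor 6→role C, actor 7→role D.
The set {actor 1, actor 2, actor 3, actor 4} has only 3 neighbours ({role B, role E, role F}), so by Hall's theorem at most 6 of the 7 actors can be matched.
That matches 6 of the 7, leaving 1 unmatched; no matching can do better.

1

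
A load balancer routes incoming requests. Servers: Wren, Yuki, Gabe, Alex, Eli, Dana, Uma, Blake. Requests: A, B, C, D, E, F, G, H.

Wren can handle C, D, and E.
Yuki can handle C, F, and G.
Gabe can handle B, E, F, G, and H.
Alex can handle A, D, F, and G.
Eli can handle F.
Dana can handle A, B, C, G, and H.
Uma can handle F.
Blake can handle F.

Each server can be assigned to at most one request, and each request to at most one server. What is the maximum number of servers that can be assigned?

6

One maximum matching: Wren–D, Yuki–C, Gabe–E, Alex–A, Eli–F, Dana–G.
The set {Eli, Uma, Blake} has only 1 neighbour ({F}), so by Hall's theorem at most 6 of the 8 servers can be matched.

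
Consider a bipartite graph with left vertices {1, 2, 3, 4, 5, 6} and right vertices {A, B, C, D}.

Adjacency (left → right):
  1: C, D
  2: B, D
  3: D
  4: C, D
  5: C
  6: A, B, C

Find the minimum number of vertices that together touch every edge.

4

The 4 edges 1–C, 2–B, 3–D, 6–A form a matching, so any vertex cover needs at least 4 vertices (one per matched edge).
Conversely {2, 6, C, D} meets every edge and has exactly 4 vertices, so 4 is optimal.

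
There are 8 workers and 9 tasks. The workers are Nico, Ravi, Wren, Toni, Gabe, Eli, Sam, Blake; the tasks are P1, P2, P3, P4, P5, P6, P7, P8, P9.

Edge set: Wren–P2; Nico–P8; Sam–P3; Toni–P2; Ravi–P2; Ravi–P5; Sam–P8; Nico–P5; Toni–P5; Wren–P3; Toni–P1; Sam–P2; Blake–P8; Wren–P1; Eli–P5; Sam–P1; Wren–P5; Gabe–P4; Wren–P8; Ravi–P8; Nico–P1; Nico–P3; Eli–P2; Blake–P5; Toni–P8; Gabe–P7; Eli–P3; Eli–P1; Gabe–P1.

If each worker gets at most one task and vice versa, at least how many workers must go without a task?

A valid assignment of size 6: Nico→P8, Ravi→P2, Wren→P3, Toni→P5, Gabe→P7, Eli→P1.
The set {Nico, Ravi, Wren, Toni, Eli, Sam, Blake} has only 5 neighbours ({P1, P2, P3, P5, P8}), so by Hall's theorem at most 6 of the 8 workers can be matched.
That matches 6 of the 8, leaving 2 unmatched; no matching can do better.

2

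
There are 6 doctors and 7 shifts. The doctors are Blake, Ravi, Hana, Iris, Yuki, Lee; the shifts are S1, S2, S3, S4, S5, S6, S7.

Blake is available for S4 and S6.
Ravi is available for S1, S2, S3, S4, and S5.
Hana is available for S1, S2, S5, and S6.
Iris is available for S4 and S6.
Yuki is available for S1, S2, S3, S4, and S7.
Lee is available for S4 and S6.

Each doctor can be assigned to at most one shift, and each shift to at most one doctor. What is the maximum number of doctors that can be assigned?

5

One maximum matching: Blake–S6, Ravi–S3, Hana–S1, Iris–S4, Yuki–S2.
The set {Blake, Iris, Lee} has only 2 neighbours ({S4, S6}), so by Hall's theorem at most 5 of the 6 doctors can be matched.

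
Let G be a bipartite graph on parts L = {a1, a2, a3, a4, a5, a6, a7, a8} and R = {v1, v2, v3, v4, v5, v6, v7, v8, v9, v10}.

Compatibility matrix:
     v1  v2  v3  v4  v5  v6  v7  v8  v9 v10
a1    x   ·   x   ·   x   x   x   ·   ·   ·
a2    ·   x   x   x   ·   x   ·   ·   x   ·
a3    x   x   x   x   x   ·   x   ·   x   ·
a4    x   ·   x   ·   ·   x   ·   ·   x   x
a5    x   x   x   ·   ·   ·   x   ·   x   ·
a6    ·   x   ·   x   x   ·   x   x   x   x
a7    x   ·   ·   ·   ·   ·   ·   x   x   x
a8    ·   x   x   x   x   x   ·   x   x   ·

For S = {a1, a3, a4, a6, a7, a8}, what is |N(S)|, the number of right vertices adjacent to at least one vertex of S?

10

The union of neighbours of {a1, a3, a4, a6, a7, a8} is {v1, v2, v3, v4, v5, v6, v7, v8, v9, v10}, which has 10 elements.
Since |N(S)| = 10 ≥ |S| = 6, Hall's condition holds for this subset.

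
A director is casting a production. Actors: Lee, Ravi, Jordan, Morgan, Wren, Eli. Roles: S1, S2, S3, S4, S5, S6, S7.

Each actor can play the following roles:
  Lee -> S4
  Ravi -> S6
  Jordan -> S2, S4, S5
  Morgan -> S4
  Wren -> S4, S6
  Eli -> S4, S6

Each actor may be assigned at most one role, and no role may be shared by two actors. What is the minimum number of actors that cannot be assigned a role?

For example, pair Lee→S4, Ravi→S6, Jordan→S2.
The set {Lee, Ravi, Morgan, Wren, Eli} has only 2 neighbours ({S4, S6}), so by Hall's theorem at most 3 of the 6 actors can be matched.
That matches 3 of the 6, leaving 3 unmatched; no matching can do better.

3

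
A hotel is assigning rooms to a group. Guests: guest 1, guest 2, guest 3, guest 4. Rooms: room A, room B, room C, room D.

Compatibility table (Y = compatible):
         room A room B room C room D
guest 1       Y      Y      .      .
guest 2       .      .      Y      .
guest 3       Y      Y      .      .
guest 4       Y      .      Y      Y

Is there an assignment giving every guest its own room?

For example, pair guest 1–room A, guest 2–room C, guest 3–room B, guest 4–room D.
Every guest is matched, so this is a perfect matching.

Yes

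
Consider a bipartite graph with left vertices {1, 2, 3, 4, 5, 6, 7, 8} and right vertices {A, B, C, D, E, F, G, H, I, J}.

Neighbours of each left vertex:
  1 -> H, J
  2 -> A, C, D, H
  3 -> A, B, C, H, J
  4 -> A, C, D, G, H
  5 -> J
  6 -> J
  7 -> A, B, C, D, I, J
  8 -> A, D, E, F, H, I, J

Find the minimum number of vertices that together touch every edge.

The 7 edges 1–H, 2–D, 3–C, 4–G, 5–J, 7–B, 8–A form a matching, so any vertex cover needs at least 7 vertices (one per matched edge).
Conversely {1, 2, 3, 4, 7, 8, J} meets every edge and has exactly 7 vertices, so 7 is optimal.

7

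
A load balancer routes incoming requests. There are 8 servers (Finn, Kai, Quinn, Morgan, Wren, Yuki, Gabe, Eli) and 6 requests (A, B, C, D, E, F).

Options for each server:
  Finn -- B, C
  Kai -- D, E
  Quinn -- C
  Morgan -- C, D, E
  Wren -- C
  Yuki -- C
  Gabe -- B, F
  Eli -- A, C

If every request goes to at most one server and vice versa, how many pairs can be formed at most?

6

A valid assignment of size 6: Finn–B, Kai–D, Quinn–C, Morgan–E, Gabe–F, Eli–A.
The set {Quinn, Wren, Yuki} has only 1 neighbour ({C}), so by Hall's theorem at most 6 of the 8 servers can be matched.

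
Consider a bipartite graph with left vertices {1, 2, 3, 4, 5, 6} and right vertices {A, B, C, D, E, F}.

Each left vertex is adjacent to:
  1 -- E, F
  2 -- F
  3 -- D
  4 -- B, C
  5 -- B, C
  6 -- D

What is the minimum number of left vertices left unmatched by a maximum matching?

1

For example, pair 1–E, 2–F, 3–D, 4–C, 5–B.
The set {3, 6} has only 1 neighbour ({D}), so by Hall's theorem at most 5 of the 6 left vertices can be matched.
That matches 5 of the 6, leaving 1 unmatched; no matching can do better.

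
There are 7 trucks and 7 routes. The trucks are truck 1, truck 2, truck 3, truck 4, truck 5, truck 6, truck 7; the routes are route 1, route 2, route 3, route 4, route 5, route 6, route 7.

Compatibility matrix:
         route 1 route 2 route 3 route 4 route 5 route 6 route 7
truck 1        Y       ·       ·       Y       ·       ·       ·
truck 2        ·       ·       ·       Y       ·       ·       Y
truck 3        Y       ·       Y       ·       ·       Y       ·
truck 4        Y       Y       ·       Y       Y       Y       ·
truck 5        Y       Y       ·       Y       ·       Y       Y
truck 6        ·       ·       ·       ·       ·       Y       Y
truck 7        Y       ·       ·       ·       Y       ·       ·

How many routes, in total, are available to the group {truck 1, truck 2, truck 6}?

4

The union of neighbours of {truck 1, truck 2, truck 6} is {route 1, route 4, route 6, route 7}, which has 4 elements.
Since |N(S)| = 4 ≥ |S| = 3, Hall's condition holds for this subset.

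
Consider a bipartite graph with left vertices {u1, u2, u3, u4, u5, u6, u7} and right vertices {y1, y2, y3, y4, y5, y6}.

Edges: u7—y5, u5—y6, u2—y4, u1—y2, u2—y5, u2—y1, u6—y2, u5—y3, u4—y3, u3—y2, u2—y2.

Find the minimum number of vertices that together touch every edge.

5

{u2, u4, u5, u7, y2} is a vertex cover of size 5: every edge has an endpoint in this set.
No smaller cover exists because u1–y2, u2–y1, u4–y3, u5–y6, u7–y5 is a matching of size 5, and a cover must include an endpoint of each of these disjoint edges (König's theorem).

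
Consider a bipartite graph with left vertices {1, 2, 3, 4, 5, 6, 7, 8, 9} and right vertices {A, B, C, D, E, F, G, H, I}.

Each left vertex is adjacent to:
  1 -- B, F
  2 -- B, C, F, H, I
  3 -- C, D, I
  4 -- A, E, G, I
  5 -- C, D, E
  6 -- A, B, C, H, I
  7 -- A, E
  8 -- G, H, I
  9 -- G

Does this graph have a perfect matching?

Yes

One maximum matching: 1→F, 2→B, 3→D, 4→I, 5→C, 6→A, 7→E, 8→H, 9→G.
All 9 left vertices are covered.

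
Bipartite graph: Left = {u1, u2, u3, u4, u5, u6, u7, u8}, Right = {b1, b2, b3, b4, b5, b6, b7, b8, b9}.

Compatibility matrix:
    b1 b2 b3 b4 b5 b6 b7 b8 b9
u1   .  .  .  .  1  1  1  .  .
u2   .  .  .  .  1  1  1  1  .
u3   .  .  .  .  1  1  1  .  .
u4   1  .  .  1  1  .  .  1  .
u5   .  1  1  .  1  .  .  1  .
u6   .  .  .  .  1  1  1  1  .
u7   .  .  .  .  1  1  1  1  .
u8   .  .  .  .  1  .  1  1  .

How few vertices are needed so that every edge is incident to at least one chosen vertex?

The 6 edges u1–b7, u2–b8, u3–b6, u4–b4, u5–b3, u6–b5 form a matching, so any vertex cover needs at least 6 vertices (one per matched edge).
Conversely {u4, u5, b5, b6, b7, b8} meets every edge and has exactly 6 vertices, so 6 is optimal.

6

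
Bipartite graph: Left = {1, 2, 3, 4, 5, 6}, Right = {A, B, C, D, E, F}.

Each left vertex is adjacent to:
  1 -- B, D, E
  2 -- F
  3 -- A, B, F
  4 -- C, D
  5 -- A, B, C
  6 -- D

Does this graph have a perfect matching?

A valid assignment of size 6: 1-E, 2-F, 3-A, 4-C, 5-B, 6-D.
Every left vertex is matched, so this is a perfect matching.

Yes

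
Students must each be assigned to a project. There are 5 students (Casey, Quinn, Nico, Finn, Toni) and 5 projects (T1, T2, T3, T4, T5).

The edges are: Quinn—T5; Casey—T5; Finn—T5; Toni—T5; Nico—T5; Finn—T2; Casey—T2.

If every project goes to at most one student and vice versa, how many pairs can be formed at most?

2

For example, pair Casey-T2, Quinn-T5.
The set {Casey, Quinn, Nico, Finn, Toni} has only 2 neighbours ({T2, T5}), so by Hall's theorem at most 2 of the 5 students can be matched.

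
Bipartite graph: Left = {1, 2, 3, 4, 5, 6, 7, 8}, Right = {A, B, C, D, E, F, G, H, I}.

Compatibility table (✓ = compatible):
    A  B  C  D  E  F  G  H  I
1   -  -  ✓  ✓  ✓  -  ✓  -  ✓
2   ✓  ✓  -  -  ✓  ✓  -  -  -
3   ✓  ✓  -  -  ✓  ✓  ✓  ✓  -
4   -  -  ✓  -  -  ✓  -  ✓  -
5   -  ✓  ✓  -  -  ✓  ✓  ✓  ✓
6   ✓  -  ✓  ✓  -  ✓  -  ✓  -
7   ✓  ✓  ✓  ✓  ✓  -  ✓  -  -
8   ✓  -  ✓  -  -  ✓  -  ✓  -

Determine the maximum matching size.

8

For example, pair 1–D, 2–E, 3–A, 4–C, 5–B, 6–H, 7–G, 8–F.
All 8 left vertices are matched, so no larger matching exists.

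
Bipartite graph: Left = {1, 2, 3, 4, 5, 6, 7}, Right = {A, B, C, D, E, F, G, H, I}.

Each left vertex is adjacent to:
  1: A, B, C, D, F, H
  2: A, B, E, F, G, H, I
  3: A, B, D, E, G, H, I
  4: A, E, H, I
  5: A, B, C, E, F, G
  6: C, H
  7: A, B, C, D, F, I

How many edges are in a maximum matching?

A valid assignment of size 7: 1→B, 2→H, 3→G, 4→I, 5→E, 6→C, 7→A.
All 7 left vertices are matched, so no larger matching exists.

7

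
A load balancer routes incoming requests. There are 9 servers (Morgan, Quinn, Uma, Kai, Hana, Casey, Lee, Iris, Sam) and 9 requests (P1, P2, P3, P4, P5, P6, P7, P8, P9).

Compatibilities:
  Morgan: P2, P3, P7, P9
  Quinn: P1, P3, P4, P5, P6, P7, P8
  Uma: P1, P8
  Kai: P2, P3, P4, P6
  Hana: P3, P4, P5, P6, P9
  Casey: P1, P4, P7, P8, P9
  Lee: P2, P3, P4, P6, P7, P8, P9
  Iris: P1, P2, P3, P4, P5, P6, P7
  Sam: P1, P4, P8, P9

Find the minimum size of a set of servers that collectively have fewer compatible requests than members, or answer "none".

none

A matching saturating every server exists, for instance Morgan→P2, Quinn→P7, Uma→P8, Kai→P4, Hana→P5, Casey→P9, Lee→P6, Iris→P3, Sam→P1.
By Hall's marriage theorem, this means |N(S)| ≥ |S| for every subset S, so no violating subset exists.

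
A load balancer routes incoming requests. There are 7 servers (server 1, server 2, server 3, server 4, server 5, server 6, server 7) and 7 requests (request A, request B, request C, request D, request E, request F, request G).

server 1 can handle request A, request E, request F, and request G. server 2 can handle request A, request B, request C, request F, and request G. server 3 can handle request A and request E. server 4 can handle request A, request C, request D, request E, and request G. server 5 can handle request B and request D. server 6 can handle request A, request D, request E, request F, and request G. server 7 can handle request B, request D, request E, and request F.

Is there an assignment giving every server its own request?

One maximum matching: server 1-request F, server 2-request C, server 3-request A, server 4-request G, server 5-request B, server 6-request E, server 7-request D.
Every server is matched, so this is a perfect matching.

Yes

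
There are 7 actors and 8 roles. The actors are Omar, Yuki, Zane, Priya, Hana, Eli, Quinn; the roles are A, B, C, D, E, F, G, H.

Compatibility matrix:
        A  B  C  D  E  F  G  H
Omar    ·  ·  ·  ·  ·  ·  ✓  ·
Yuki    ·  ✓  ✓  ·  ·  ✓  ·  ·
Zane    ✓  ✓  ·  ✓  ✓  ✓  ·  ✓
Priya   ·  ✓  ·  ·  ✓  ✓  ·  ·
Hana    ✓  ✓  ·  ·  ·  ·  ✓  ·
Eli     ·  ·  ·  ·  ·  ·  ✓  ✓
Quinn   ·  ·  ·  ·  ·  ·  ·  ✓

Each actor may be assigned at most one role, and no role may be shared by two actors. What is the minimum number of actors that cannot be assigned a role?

A valid assignment of size 6: Omar–G, Yuki–F, Zane–A, Priya–E, Hana–B, Eli–H.
The set {Omar, Eli, Quinn} has only 2 neighbours ({G, H}), so by Hall's theorem at most 6 of the 7 actors can be matched.
That matches 6 of the 7, leaving 1 unmatched; no matching can do better.

1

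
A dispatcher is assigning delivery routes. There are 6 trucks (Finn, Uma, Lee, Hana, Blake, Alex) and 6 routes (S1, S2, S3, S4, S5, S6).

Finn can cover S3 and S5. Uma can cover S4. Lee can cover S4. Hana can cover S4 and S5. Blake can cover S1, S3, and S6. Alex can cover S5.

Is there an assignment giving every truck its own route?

No

The set {Uma, Lee, Hana, Alex} has only 2 neighbours ({S4, S5}), so by Hall's theorem at most 4 of the 6 trucks can be matched.
Hence no matching covers every truck.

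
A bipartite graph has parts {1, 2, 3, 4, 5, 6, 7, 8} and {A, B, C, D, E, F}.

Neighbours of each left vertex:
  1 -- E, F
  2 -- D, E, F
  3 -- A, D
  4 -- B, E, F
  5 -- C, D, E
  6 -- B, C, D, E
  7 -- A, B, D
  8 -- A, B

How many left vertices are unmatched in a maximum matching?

For example, pair 1→F, 2→D, 3→A, 4→E, 5→C, 6→B.
The set {1, 2, 3, 4, 5, 6, 7, 8} has only 6 neighbours ({A, B, C, D, E, F}), so by Hall's theorem at most 6 of the 8 left vertices can be matched.
That matches 6 of the 8, leaving 2 unmatched; no matching can do better.

2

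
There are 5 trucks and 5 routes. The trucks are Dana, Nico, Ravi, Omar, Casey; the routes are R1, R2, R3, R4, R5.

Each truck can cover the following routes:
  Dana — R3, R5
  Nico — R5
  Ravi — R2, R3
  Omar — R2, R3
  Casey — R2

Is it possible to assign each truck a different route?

The set {Dana, Nico, Ravi, Omar, Casey} has only 3 neighbours ({R2, R3, R5}), so by Hall's theorem at most 3 of the 5 trucks can be matched.
Hence no matching covers every truck.

No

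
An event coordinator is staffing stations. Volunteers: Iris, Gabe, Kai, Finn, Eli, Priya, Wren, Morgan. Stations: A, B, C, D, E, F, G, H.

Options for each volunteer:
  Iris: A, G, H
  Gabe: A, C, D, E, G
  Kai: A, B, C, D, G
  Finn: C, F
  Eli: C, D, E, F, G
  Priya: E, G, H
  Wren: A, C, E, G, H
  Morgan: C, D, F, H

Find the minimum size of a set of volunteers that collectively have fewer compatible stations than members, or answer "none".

A matching saturating every volunteer exists, for instance Iris→H, Gabe→D, Kai→B, Finn→C, Eli→G, Priya→E, Wren→A, Morgan→F.
By Hall's marriage theorem, this means |N(S)| ≥ |S| for every subset S, so no violating subset exists.

none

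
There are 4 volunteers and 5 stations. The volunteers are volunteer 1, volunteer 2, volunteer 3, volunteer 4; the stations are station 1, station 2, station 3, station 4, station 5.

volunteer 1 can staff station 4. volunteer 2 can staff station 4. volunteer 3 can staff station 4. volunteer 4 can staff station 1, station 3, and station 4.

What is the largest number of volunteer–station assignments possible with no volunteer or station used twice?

2

One maximum matching: volunteer 1→station 4, volunteer 4→station 1.
The set {volunteer 1, volunteer 2, volunteer 3} has only 1 neighbour ({station 4}), so by Hall's theorem at most 2 of the 4 volunteers can be matched.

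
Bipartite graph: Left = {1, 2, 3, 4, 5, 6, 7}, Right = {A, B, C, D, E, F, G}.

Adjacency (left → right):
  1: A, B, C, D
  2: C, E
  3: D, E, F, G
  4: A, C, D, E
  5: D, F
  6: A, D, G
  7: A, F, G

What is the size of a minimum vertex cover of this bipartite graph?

7

The 7 edges 1–B, 2–C, 3–E, 4–A, 5–D, 6–G, 7–F form a matching, so any vertex cover needs at least 7 vertices (one per matched edge).
Conversely {1, 2, 3, 4, 5, 6, 7} meets every edge and has exactly 7 vertices, so 7 is optimal.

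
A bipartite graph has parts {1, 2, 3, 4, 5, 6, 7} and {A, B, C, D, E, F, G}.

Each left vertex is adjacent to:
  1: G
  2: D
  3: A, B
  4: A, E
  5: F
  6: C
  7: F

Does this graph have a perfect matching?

The set {5, 7} has only 1 neighbour ({F}), so by Hall's theorem at most 6 of the 7 left vertices can be matched.
Hence no matching covers every left vertex.

No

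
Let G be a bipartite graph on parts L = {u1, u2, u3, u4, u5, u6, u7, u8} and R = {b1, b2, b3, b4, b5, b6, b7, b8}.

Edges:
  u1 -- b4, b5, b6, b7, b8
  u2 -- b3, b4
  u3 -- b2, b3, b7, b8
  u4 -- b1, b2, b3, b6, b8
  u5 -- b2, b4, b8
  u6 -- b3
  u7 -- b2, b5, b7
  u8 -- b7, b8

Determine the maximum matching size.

8

A valid assignment of size 8: u1-b6, u2-b4, u3-b7, u4-b1, u5-b2, u6-b3, u7-b5, u8-b8.
All 8 left vertices are matched, so no larger matching exists.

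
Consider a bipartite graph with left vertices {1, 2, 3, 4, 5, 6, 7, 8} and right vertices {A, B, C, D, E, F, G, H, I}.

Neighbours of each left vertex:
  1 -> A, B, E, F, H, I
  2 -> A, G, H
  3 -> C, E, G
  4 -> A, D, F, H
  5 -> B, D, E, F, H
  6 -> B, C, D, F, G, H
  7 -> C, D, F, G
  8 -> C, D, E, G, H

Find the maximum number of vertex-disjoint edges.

8

A valid assignment of size 8: 1→E, 2→A, 3→C, 4→D, 5→B, 6→H, 7→F, 8→G.
All 8 left vertices are matched, so no larger matching exists.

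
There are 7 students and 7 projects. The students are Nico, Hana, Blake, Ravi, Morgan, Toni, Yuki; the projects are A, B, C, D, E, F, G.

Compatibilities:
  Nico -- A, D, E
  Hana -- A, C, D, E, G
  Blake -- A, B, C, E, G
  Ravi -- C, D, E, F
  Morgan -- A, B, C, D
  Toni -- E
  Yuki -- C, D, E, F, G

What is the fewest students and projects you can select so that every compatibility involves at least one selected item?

7

A maximum matching has 7 edges (e.g. Nico–D, Hana–C, Blake–A, Ravi–F, Morgan–B, Toni–E, Yuki–G).
By König's theorem the minimum vertex cover has the same size. One such cover is {Nico, Hana, Blake, Ravi, Morgan, Toni, Yuki}.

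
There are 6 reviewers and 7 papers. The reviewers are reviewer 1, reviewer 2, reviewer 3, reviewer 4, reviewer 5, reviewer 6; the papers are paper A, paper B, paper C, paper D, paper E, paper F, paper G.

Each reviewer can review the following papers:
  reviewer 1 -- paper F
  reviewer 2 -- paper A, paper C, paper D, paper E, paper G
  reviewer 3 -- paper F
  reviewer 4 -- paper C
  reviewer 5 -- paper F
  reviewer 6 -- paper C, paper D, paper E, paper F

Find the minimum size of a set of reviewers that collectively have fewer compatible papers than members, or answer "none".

2

Take S = {reviewer 1, reviewer 3}. Its neighbourhood is {paper F}, so |N(S)| = 1 < |S| = 2.
No single vertex violates Hall's condition since each has at least one neighbour, so 2 is the minimum.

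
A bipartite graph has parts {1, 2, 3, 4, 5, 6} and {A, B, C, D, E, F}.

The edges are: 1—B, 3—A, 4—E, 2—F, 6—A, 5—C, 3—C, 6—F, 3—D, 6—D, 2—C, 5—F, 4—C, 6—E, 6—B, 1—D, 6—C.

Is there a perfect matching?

One maximum matching: 1–B, 2–C, 3–D, 4–E, 5–F, 6–A.
All 6 left vertices are covered.

Yes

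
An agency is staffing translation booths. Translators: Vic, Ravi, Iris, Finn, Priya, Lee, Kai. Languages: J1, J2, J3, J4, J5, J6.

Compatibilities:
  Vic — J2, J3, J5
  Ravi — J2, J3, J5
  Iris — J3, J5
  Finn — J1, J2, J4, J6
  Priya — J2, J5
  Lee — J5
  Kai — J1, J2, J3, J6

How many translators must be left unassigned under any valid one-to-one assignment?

2

A valid assignment of size 5: Vic–J2, Ravi–J5, Iris–J3, Finn–J1, Kai–J6.
The set {Vic, Ravi, Iris, Priya, Lee} has only 3 neighbours ({J2, J3, J5}), so by Hall's theorem at most 5 of the 7 translators can be matched.
That matches 5 of the 7, leaving 2 unmatched; no matching can do better.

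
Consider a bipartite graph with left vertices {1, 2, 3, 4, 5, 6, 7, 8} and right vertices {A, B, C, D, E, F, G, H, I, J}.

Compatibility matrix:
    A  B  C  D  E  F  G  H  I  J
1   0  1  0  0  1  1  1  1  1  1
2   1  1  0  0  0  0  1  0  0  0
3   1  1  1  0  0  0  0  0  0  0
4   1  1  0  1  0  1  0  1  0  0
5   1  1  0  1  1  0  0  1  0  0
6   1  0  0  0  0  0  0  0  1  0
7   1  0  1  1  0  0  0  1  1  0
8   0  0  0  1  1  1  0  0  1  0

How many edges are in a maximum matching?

One maximum matching: 1-J, 2-G, 3-C, 4-B, 5-A, 6-I, 7-H, 8-E.
All 8 left vertices are matched, so no larger matching exists.

8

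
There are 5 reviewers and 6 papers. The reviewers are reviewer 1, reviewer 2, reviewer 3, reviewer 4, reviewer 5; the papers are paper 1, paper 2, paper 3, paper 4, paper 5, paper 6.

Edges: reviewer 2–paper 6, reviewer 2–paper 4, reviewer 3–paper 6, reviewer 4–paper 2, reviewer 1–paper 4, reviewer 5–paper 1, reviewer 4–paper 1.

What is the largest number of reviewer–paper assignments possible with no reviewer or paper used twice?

4

A valid assignment of size 4: reviewer 1→paper 4, reviewer 2→paper 6, reviewer 4→paper 2, reviewer 5→paper 1.
The set {reviewer 1, reviewer 2, reviewer 3} has only 2 neighbours ({paper 4, paper 6}), so by Hall's theorem at most 4 of the 5 reviewers can be matched.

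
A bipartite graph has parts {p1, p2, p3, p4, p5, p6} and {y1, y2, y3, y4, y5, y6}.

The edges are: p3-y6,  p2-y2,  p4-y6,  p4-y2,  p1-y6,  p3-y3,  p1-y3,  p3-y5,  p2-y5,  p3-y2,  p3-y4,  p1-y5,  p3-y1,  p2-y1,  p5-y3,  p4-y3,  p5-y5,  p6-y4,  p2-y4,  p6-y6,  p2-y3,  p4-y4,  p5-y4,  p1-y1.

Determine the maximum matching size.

6

For example, pair p1-y1, p2-y3, p3-y6, p4-y2, p5-y5, p6-y4.
This saturates every left vertex, so 6 is the maximum.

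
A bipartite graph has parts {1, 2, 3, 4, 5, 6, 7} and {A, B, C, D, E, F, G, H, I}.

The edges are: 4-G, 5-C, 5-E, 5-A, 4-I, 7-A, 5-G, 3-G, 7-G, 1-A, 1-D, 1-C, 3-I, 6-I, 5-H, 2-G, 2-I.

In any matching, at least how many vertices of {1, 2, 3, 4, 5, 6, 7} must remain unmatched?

For example, pair 1-C, 2-I, 3-G, 5-E, 7-A.
The set {2, 3, 4, 6} has only 2 neighbours ({G, I}), so by Hall's theorem at most 5 of the 7 left vertices can be matched.
That matches 5 of the 7, leaving 2 unmatched; no matching can do better.

2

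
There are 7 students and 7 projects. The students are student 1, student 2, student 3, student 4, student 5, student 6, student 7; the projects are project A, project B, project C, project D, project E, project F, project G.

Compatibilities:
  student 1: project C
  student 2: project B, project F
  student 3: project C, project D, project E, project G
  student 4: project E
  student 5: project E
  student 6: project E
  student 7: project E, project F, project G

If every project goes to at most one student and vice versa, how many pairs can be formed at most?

A valid assignment of size 5: student 1-project C, student 2-project B, student 3-project D, student 4-project E, student 7-project G.
The set {student 4, student 5, student 6} has only 1 neighbour ({project E}), so by Hall's theorem at most 5 of the 7 students can be matched.

5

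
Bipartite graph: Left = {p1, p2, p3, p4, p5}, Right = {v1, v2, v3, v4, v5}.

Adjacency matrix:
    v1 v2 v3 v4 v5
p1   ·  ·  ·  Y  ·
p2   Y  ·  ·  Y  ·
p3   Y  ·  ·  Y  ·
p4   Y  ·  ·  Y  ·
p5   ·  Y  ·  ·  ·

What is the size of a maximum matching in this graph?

3

One maximum matching: p1-v4, p2-v1, p5-v2.
The set {p1, p2, p3, p4} has only 2 neighbours ({v1, v4}), so by Hall's theorem at most 3 of the 5 left vertices can be matched.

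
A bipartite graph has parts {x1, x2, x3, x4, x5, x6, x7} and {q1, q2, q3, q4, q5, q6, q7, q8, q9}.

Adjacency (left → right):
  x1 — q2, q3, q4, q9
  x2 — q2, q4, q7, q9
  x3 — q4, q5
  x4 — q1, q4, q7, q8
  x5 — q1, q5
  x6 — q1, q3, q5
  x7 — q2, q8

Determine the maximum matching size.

For example, pair x1→q2, x2→q7, x3→q5, x4→q4, x5→q1, x6→q3, x7→q8.
All 7 left vertices are matched, so no larger matching exists.

7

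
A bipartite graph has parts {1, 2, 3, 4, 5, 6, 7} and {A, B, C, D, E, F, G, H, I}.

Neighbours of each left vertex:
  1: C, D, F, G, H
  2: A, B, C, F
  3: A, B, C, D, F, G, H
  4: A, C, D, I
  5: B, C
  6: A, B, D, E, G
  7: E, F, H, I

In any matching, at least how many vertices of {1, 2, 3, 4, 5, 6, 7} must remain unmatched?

0

For example, pair 1-G, 2-F, 3-B, 4-I, 5-C, 6-A, 7-H.
This saturates every left vertex, so 7 is the maximum.
That matches 7 of the 7, leaving 0 unmatched; no matching can do better.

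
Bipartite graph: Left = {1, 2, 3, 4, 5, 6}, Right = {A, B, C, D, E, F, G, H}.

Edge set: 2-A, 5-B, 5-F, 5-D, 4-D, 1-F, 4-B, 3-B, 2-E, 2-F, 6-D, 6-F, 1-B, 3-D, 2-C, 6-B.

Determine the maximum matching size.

One maximum matching: 1–F, 2–E, 3–D, 4–B.
The set {1, 3, 4, 5, 6} has only 3 neighbours ({B, D, F}), so by Hall's theorem at most 4 of the 6 left vertices can be matched.

4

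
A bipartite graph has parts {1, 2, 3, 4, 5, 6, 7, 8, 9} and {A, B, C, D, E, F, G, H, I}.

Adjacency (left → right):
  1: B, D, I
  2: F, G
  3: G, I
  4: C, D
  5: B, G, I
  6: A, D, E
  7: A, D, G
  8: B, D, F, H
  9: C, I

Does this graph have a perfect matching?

A valid assignment of size 9: 1–B, 2–F, 3–I, 4–D, 5–G, 6–E, 7–A, 8–H, 9–C.
All 9 left vertices are covered.

Yes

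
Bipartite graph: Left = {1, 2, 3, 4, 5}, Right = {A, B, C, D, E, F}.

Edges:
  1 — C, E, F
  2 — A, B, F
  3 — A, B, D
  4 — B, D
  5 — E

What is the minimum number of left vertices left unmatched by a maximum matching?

0

A valid assignment of size 5: 1-C, 2-F, 3-D, 4-B, 5-E.
This saturates every left vertex, so 5 is the maximum.
That matches 5 of the 5, leaving 0 unmatched; no matching can do better.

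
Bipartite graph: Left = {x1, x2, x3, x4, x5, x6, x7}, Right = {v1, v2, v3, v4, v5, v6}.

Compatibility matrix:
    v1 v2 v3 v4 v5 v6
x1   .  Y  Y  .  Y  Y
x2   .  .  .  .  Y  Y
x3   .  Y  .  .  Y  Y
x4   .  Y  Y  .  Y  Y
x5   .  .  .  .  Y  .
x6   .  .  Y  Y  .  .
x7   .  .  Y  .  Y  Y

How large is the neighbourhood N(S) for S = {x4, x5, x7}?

The union of neighbours of {x4, x5, x7} is {v2, v3, v5, v6}, which has 4 elements.
Since |N(S)| = 4 ≥ |S| = 3, Hall's condition holds for this subset.

4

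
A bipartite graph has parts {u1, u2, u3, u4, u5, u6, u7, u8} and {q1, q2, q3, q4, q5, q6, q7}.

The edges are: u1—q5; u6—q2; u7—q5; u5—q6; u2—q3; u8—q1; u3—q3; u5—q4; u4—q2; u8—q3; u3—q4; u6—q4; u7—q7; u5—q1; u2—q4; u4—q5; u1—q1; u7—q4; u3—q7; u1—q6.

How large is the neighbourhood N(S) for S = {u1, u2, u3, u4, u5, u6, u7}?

7

The union of neighbours of {u1, u2, u3, u4, u5, u6, u7} is {q1, q2, q3, q4, q5, q6, q7}, which has 7 elements.
Since |N(S)| = 7 ≥ |S| = 7, Hall's condition holds for this subset.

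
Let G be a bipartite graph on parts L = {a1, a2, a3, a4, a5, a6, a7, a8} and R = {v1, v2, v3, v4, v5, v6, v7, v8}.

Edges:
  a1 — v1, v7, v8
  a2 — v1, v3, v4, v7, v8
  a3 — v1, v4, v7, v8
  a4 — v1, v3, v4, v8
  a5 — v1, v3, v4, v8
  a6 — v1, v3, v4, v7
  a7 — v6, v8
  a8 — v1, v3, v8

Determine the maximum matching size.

6

For example, pair a1–v8, a2–v3, a3–v7, a4–v4, a5–v1, a7–v6.
The set {a1, a2, a3, a4, a5, a6, a8} has only 5 neighbours ({v1, v3, v4, v7, v8}), so by Hall's theorem at most 6 of the 8 left vertices can be matched.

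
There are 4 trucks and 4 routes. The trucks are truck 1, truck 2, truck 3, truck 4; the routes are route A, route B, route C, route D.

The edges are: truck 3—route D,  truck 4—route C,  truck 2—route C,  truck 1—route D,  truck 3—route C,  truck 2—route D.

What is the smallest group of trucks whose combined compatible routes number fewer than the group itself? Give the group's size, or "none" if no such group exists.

3

Take S = {truck 1, truck 2, truck 3}. Its neighbourhood is {route C, route D}, so |N(S)| = 2 < |S| = 3.
Every subset of size less than 3 has at least as many neighbours as members, so 3 is the minimum.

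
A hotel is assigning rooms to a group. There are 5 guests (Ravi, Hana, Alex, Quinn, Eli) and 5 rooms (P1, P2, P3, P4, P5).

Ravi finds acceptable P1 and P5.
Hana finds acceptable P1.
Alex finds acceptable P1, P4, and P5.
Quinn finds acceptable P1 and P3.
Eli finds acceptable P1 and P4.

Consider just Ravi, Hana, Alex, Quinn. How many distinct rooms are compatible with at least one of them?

4

The union of neighbours of {Ravi, Hana, Alex, Quinn} is {P1, P3, P4, P5}, which has 4 elements.
Since |N(S)| = 4 ≥ |S| = 4, Hall's condition holds for this subset.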